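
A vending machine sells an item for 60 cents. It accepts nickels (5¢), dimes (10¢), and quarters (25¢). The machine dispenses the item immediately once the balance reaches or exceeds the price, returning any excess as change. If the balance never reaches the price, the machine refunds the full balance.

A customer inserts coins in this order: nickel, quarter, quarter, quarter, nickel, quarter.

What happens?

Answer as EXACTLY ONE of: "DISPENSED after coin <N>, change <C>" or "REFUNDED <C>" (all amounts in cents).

Price: 60¢
Coin 1 (nickel, 5¢): balance = 5¢
Coin 2 (quarter, 25¢): balance = 30¢
Coin 3 (quarter, 25¢): balance = 55¢
Coin 4 (quarter, 25¢): balance = 80¢
  → balance >= price → DISPENSE, change = 80 - 60 = 20¢

Answer: DISPENSED after coin 4, change 20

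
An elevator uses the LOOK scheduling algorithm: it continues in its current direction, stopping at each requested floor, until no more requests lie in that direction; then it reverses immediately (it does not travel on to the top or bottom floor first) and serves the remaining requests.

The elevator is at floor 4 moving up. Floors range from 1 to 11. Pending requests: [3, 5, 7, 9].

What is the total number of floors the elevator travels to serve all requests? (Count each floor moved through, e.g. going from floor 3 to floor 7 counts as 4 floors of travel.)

Start at floor 4 moving up, LOOK stop order: [5, 7, 9, 3]
  4 → 5: |5-4| = 1, total = 1
  5 → 7: |7-5| = 2, total = 3
  7 → 9: |9-7| = 2, total = 5
  9 → 3: |3-9| = 6, total = 11

Answer: 11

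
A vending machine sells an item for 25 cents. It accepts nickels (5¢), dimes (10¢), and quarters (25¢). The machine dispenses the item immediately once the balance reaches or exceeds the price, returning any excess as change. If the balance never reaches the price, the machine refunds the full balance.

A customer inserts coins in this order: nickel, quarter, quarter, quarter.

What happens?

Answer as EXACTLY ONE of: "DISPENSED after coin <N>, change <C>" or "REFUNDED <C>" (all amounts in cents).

Answer: DISPENSED after coin 2, change 5

Derivation:
Price: 25¢
Coin 1 (nickel, 5¢): balance = 5¢
Coin 2 (quarter, 25¢): balance = 30¢
  → balance >= price → DISPENSE, change = 30 - 25 = 5¢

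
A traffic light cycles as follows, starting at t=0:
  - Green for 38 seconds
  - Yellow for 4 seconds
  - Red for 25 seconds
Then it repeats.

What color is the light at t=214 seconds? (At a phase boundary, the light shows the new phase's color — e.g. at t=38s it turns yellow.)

Answer: green

Derivation:
Cycle length = 38 + 4 + 25 = 67s
t = 214, phase_t = 214 mod 67 = 13
13 < 38 (green end) → GREEN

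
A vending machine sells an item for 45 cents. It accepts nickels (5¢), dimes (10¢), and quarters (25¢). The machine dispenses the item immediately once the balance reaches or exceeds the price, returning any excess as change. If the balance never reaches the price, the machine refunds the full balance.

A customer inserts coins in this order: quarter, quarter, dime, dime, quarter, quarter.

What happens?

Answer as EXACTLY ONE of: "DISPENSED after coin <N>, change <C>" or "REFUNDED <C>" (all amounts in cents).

Price: 45¢
Coin 1 (quarter, 25¢): balance = 25¢
Coin 2 (quarter, 25¢): balance = 50¢
  → balance >= price → DISPENSE, change = 50 - 45 = 5¢

Answer: DISPENSED after coin 2, change 5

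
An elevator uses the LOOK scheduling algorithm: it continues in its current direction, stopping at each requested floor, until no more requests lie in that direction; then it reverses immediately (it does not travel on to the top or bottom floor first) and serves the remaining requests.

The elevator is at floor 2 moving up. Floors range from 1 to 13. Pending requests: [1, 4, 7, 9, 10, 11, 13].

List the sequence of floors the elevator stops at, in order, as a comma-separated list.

Current: 2, moving UP
Serve above first (ascending): [4, 7, 9, 10, 11, 13]
Then reverse, serve below (descending): [1]

Answer: 4, 7, 9, 10, 11, 13, 1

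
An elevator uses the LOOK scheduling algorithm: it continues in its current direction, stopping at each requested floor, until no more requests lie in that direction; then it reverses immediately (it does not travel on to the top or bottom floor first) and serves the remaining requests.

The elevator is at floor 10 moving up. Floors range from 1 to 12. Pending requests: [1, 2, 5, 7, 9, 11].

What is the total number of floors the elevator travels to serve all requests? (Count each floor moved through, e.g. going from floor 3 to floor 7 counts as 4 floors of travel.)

Answer: 11

Derivation:
Start at floor 10 moving up, LOOK stop order: [11, 9, 7, 5, 2, 1]
  10 → 11: |11-10| = 1, total = 1
  11 → 9: |9-11| = 2, total = 3
  9 → 7: |7-9| = 2, total = 5
  7 → 5: |5-7| = 2, total = 7
  5 → 2: |2-5| = 3, total = 10
  2 → 1: |1-2| = 1, total = 11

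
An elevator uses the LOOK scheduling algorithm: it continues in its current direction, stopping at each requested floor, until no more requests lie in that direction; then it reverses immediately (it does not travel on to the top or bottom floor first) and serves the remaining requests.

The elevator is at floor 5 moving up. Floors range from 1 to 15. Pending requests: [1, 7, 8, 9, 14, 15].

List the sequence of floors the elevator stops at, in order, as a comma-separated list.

Current: 5, moving UP
Serve above first (ascending): [7, 8, 9, 14, 15]
Then reverse, serve below (descending): [1]

Answer: 7, 8, 9, 14, 15, 1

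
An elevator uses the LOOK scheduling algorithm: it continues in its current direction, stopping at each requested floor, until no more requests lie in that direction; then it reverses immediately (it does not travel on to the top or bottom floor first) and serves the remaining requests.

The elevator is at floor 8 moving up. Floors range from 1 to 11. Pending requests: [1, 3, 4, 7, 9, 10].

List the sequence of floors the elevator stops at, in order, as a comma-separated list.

Answer: 9, 10, 7, 4, 3, 1

Derivation:
Current: 8, moving UP
Serve above first (ascending): [9, 10]
Then reverse, serve below (descending): [7, 4, 3, 1]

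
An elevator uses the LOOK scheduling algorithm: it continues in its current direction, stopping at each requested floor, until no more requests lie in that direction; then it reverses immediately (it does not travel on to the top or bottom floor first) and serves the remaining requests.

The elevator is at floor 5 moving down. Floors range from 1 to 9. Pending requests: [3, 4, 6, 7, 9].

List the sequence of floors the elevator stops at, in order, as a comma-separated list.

Current: 5, moving DOWN
Serve below first (descending): [4, 3]
Then reverse, serve above (ascending): [6, 7, 9]

Answer: 4, 3, 6, 7, 9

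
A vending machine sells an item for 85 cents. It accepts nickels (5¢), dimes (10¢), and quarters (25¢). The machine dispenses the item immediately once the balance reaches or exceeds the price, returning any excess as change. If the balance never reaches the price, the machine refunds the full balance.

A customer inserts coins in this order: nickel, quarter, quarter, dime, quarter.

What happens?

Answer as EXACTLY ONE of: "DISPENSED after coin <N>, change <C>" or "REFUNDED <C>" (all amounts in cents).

Answer: DISPENSED after coin 5, change 5

Derivation:
Price: 85¢
Coin 1 (nickel, 5¢): balance = 5¢
Coin 2 (quarter, 25¢): balance = 30¢
Coin 3 (quarter, 25¢): balance = 55¢
Coin 4 (dime, 10¢): balance = 65¢
Coin 5 (quarter, 25¢): balance = 90¢
  → balance >= price → DISPENSE, change = 90 - 85 = 5¢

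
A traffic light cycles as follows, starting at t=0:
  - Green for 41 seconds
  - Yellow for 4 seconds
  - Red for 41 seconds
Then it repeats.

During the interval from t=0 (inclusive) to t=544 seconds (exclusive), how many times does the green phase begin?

Answer: 7

Derivation:
Cycle = 41+4+41 = 86s
green phase starts at t = k*86 + 0 for k=0,1,2,...
Need k*86+0 < 544 → k < 6.326
k ∈ {0, ..., 6} → 7 starts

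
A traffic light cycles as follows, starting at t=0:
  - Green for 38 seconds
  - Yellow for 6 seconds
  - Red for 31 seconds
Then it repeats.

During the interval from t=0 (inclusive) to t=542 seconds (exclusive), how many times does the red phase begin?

Answer: 7

Derivation:
Cycle = 38+6+31 = 75s
red phase starts at t = k*75 + 44 for k=0,1,2,...
Need k*75+44 < 542 → k < 6.640
k ∈ {0, ..., 6} → 7 starts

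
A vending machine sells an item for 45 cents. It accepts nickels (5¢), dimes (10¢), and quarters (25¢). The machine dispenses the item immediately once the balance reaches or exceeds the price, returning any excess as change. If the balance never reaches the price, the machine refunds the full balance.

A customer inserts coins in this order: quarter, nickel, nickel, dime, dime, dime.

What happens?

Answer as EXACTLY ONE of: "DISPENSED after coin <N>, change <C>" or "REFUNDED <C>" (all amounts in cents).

Answer: DISPENSED after coin 4, change 0

Derivation:
Price: 45¢
Coin 1 (quarter, 25¢): balance = 25¢
Coin 2 (nickel, 5¢): balance = 30¢
Coin 3 (nickel, 5¢): balance = 35¢
Coin 4 (dime, 10¢): balance = 45¢
  → balance >= price → DISPENSE, change = 45 - 45 = 0¢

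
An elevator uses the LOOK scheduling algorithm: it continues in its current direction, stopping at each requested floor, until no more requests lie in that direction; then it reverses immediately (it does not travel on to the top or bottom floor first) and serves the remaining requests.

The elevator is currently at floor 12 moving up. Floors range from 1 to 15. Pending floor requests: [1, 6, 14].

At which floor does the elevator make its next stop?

Answer: 14

Derivation:
Current floor: 12, direction: up
Requests above: [14]
Requests below: [1, 6]
Moving up and requests lie above → nearest above is min([14]) = 14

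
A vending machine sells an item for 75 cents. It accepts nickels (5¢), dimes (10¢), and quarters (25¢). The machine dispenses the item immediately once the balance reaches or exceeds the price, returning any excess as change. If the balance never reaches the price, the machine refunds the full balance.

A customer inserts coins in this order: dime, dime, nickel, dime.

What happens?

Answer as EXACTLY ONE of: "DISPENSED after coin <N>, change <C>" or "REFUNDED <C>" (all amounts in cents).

Price: 75¢
Coin 1 (dime, 10¢): balance = 10¢
Coin 2 (dime, 10¢): balance = 20¢
Coin 3 (nickel, 5¢): balance = 25¢
Coin 4 (dime, 10¢): balance = 35¢
All coins inserted, balance 35¢ < price 75¢ → REFUND 35¢

Answer: REFUNDED 35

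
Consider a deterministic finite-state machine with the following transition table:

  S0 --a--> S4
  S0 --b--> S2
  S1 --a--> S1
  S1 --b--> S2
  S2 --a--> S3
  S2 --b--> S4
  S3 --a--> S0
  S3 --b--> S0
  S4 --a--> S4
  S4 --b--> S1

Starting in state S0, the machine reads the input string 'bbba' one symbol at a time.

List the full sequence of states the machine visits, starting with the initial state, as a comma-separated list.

Start: S0
  read 'b': S0 --b--> S2
  read 'b': S2 --b--> S4
  read 'b': S4 --b--> S1
  read 'a': S1 --a--> S1

Answer: S0, S2, S4, S1, S1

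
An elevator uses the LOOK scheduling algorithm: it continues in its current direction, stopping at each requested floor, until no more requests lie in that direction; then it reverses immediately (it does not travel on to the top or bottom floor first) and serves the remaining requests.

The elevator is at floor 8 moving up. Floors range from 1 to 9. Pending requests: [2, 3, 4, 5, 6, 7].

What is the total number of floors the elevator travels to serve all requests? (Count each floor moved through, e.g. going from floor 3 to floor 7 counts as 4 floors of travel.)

Answer: 6

Derivation:
Start at floor 8 moving up, LOOK stop order: [7, 6, 5, 4, 3, 2]
  8 → 7: |7-8| = 1, total = 1
  7 → 6: |6-7| = 1, total = 2
  6 → 5: |5-6| = 1, total = 3
  5 → 4: |4-5| = 1, total = 4
  4 → 3: |3-4| = 1, total = 5
  3 → 2: |2-3| = 1, total = 6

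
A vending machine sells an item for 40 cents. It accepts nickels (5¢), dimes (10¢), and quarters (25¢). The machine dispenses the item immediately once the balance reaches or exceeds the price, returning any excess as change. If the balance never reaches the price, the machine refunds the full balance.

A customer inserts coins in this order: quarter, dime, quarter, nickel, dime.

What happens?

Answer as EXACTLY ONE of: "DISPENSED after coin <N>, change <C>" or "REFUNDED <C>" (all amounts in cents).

Price: 40¢
Coin 1 (quarter, 25¢): balance = 25¢
Coin 2 (dime, 10¢): balance = 35¢
Coin 3 (quarter, 25¢): balance = 60¢
  → balance >= price → DISPENSE, change = 60 - 40 = 20¢

Answer: DISPENSED after coin 3, change 20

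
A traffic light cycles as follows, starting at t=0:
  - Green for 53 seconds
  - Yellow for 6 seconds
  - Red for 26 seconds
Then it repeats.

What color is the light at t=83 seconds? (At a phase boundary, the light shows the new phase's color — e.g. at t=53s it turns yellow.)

Answer: red

Derivation:
Cycle length = 53 + 6 + 26 = 85s
t = 83, phase_t = 83 mod 85 = 83
83 >= 59 → RED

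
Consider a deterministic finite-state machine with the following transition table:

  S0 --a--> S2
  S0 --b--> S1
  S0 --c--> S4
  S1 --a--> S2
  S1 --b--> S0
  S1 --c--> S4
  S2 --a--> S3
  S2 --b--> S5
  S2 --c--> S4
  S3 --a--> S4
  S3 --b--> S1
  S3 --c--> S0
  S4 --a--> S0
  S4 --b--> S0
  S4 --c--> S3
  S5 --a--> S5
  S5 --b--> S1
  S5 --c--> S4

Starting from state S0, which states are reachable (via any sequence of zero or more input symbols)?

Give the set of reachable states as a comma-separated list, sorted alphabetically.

BFS from S0:
  visit S0: S0--a-->S2 (new), S0--b-->S1 (new), S0--c-->S4 (new)
  visit S2: S2--a-->S3 (new), S2--b-->S5 (new), S2--c-->S4 (seen)
  visit S1: S1--a-->S2 (seen), S1--b-->S0 (seen), S1--c-->S4 (seen)
  visit S4: S4--a-->S0 (seen), S4--b-->S0 (seen), S4--c-->S3 (seen)
  visit S3: S3--a-->S4 (seen), S3--b-->S1 (seen), S3--c-->S0 (seen)
  visit S5: S5--a-->S5 (seen), S5--b-->S1 (seen), S5--c-->S4 (seen)

Answer: S0, S1, S2, S3, S4, S5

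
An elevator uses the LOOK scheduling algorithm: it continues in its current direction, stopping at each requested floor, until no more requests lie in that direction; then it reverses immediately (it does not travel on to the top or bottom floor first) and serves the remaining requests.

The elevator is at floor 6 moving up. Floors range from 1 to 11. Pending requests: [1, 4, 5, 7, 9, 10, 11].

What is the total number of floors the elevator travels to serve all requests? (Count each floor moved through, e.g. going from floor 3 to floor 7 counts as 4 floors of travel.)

Answer: 15

Derivation:
Start at floor 6 moving up, LOOK stop order: [7, 9, 10, 11, 5, 4, 1]
  6 → 7: |7-6| = 1, total = 1
  7 → 9: |9-7| = 2, total = 3
  9 → 10: |10-9| = 1, total = 4
  10 → 11: |11-10| = 1, total = 5
  11 → 5: |5-11| = 6, total = 11
  5 → 4: |4-5| = 1, total = 12
  4 → 1: |1-4| = 3, total = 15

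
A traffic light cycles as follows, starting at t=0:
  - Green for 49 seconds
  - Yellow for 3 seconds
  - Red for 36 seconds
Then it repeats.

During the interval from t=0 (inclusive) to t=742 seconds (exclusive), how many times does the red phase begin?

Answer: 8

Derivation:
Cycle = 49+3+36 = 88s
red phase starts at t = k*88 + 52 for k=0,1,2,...
Need k*88+52 < 742 → k < 7.841
k ∈ {0, ..., 7} → 8 starts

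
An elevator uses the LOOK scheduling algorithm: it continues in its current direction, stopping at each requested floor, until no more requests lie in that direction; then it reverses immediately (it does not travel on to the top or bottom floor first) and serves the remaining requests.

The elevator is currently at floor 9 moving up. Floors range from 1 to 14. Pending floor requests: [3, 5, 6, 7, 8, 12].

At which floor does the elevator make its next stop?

Answer: 12

Derivation:
Current floor: 9, direction: up
Requests above: [12]
Requests below: [3, 5, 6, 7, 8]
Moving up and requests lie above → nearest above is min([12]) = 12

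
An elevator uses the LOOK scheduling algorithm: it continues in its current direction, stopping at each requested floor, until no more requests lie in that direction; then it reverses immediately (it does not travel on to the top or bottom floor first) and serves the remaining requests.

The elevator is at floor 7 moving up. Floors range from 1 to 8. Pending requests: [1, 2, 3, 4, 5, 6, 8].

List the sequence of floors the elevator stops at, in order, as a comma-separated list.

Current: 7, moving UP
Serve above first (ascending): [8]
Then reverse, serve below (descending): [6, 5, 4, 3, 2, 1]

Answer: 8, 6, 5, 4, 3, 2, 1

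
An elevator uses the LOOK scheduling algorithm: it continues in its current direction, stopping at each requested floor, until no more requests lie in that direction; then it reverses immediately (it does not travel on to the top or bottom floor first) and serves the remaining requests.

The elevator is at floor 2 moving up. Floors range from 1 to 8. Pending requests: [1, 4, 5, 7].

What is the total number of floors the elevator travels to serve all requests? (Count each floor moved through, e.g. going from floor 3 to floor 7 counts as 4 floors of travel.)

Answer: 11

Derivation:
Start at floor 2 moving up, LOOK stop order: [4, 5, 7, 1]
  2 → 4: |4-2| = 2, total = 2
  4 → 5: |5-4| = 1, total = 3
  5 → 7: |7-5| = 2, total = 5
  7 → 1: |1-7| = 6, total = 11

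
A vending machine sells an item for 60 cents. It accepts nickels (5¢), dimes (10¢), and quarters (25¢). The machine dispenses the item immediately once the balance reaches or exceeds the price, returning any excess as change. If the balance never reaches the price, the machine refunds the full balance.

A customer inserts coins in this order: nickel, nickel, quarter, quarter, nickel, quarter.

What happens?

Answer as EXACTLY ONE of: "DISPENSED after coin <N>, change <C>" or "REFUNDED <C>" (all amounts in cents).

Price: 60¢
Coin 1 (nickel, 5¢): balance = 5¢
Coin 2 (nickel, 5¢): balance = 10¢
Coin 3 (quarter, 25¢): balance = 35¢
Coin 4 (quarter, 25¢): balance = 60¢
  → balance >= price → DISPENSE, change = 60 - 60 = 0¢

Answer: DISPENSED after coin 4, change 0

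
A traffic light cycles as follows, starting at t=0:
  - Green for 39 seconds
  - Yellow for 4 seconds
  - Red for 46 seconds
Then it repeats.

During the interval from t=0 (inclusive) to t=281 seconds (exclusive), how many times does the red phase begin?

Cycle = 39+4+46 = 89s
red phase starts at t = k*89 + 43 for k=0,1,2,...
Need k*89+43 < 281 → k < 2.674
k ∈ {0, ..., 2} → 3 starts

Answer: 3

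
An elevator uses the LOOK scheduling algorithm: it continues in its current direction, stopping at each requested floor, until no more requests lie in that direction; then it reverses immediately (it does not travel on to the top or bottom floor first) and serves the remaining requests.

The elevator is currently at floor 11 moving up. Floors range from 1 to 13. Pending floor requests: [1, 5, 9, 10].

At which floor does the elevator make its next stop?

Current floor: 11, direction: up
Requests above: []
Requests below: [1, 5, 9, 10]
Moving up but no requests above → reverse; nearest below is max([1, 5, 9, 10]) = 10

Answer: 10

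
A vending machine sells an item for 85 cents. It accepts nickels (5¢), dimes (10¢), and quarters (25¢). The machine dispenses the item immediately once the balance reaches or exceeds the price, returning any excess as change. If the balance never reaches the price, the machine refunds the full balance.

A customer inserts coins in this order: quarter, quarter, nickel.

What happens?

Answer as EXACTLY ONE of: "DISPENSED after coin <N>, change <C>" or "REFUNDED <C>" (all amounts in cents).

Price: 85¢
Coin 1 (quarter, 25¢): balance = 25¢
Coin 2 (quarter, 25¢): balance = 50¢
Coin 3 (nickel, 5¢): balance = 55¢
All coins inserted, balance 55¢ < price 85¢ → REFUND 55¢

Answer: REFUNDED 55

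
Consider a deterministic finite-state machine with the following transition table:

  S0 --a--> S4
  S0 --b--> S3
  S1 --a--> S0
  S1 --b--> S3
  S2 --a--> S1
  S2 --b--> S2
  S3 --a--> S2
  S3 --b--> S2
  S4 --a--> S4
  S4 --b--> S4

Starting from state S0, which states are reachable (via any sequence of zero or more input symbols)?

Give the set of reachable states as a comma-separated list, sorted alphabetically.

BFS from S0:
  visit S0: S0--a-->S4 (new), S0--b-->S3 (new)
  visit S4: S4--a-->S4 (seen), S4--b-->S4 (seen)
  visit S3: S3--a-->S2 (new), S3--b-->S2 (seen)
  visit S2: S2--a-->S1 (new), S2--b-->S2 (seen)
  visit S1: S1--a-->S0 (seen), S1--b-->S3 (seen)

Answer: S0, S1, S2, S3, S4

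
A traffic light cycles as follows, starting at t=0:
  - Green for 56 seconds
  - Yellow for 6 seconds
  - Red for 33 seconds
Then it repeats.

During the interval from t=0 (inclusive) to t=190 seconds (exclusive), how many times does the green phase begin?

Cycle = 56+6+33 = 95s
green phase starts at t = k*95 + 0 for k=0,1,2,...
Need k*95+0 < 190 → k < 2.000
k ∈ {0, ..., 1} → 2 starts

Answer: 2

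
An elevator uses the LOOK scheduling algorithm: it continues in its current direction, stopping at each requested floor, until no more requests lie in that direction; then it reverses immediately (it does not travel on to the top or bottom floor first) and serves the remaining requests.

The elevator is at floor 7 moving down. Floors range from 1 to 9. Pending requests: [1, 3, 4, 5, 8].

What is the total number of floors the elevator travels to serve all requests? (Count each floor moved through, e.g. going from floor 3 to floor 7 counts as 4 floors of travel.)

Start at floor 7 moving down, LOOK stop order: [5, 4, 3, 1, 8]
  7 → 5: |5-7| = 2, total = 2
  5 → 4: |4-5| = 1, total = 3
  4 → 3: |3-4| = 1, total = 4
  3 → 1: |1-3| = 2, total = 6
  1 → 8: |8-1| = 7, total = 13

Answer: 13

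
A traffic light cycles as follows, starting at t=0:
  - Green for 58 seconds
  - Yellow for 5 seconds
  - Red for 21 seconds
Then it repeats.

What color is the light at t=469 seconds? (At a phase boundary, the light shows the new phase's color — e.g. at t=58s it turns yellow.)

Answer: green

Derivation:
Cycle length = 58 + 5 + 21 = 84s
t = 469, phase_t = 469 mod 84 = 49
49 < 58 (green end) → GREEN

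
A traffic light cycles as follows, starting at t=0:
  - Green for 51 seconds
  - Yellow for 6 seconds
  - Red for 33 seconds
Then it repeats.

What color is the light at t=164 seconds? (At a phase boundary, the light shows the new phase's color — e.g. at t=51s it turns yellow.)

Cycle length = 51 + 6 + 33 = 90s
t = 164, phase_t = 164 mod 90 = 74
74 >= 57 → RED

Answer: red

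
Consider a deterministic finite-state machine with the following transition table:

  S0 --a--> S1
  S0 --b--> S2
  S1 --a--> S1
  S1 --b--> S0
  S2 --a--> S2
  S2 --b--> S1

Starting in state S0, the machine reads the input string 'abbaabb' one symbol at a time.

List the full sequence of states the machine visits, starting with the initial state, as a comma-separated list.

Answer: S0, S1, S0, S2, S2, S2, S1, S0

Derivation:
Start: S0
  read 'a': S0 --a--> S1
  read 'b': S1 --b--> S0
  read 'b': S0 --b--> S2
  read 'a': S2 --a--> S2
  read 'a': S2 --a--> S2
  read 'b': S2 --b--> S1
  read 'b': S1 --b--> S0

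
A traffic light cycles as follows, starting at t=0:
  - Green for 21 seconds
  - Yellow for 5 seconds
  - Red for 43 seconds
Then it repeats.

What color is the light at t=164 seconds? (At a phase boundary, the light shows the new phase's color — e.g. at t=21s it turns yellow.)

Answer: red

Derivation:
Cycle length = 21 + 5 + 43 = 69s
t = 164, phase_t = 164 mod 69 = 26
26 >= 26 → RED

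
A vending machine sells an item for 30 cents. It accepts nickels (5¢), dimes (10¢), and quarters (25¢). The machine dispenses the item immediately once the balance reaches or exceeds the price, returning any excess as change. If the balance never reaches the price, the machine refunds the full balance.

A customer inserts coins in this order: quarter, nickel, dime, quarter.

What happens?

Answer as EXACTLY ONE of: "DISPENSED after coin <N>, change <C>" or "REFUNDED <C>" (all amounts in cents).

Price: 30¢
Coin 1 (quarter, 25¢): balance = 25¢
Coin 2 (nickel, 5¢): balance = 30¢
  → balance >= price → DISPENSE, change = 30 - 30 = 0¢

Answer: DISPENSED after coin 2, change 0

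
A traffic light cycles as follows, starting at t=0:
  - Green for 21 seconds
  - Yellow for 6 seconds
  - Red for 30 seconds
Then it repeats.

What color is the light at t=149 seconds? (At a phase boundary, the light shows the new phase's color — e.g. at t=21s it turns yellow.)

Answer: red

Derivation:
Cycle length = 21 + 6 + 30 = 57s
t = 149, phase_t = 149 mod 57 = 35
35 >= 27 → RED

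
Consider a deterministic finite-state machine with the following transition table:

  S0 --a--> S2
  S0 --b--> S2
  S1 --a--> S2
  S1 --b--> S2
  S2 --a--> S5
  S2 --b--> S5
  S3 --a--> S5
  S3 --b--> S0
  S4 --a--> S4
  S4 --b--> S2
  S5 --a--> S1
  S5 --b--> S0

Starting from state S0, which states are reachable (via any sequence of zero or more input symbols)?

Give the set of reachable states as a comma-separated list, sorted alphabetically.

Answer: S0, S1, S2, S5

Derivation:
BFS from S0:
  visit S0: S0--a-->S2 (new), S0--b-->S2 (seen)
  visit S2: S2--a-->S5 (new), S2--b-->S5 (seen)
  visit S5: S5--a-->S1 (new), S5--b-->S0 (seen)
  visit S1: S1--a-->S2 (seen), S1--b-->S2 (seen)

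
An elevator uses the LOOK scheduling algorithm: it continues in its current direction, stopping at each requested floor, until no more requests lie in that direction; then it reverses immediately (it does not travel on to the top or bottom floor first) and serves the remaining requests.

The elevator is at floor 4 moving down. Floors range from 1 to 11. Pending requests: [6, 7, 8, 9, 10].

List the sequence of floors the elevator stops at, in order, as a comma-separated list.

Current: 4, moving DOWN
Serve below first (descending): []
Then reverse, serve above (ascending): [6, 7, 8, 9, 10]

Answer: 6, 7, 8, 9, 10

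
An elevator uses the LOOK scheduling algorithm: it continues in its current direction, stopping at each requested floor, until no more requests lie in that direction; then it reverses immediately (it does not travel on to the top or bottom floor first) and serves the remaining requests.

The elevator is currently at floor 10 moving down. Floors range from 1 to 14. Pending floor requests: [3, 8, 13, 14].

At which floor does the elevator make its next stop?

Current floor: 10, direction: down
Requests above: [13, 14]
Requests below: [3, 8]
Moving down and requests lie below → nearest below is max([3, 8]) = 8

Answer: 8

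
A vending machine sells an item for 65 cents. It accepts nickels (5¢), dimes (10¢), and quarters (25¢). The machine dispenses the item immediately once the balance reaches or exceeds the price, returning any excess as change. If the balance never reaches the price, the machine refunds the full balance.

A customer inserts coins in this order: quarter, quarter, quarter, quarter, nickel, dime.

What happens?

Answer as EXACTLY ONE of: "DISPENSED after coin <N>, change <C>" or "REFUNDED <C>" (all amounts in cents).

Price: 65¢
Coin 1 (quarter, 25¢): balance = 25¢
Coin 2 (quarter, 25¢): balance = 50¢
Coin 3 (quarter, 25¢): balance = 75¢
  → balance >= price → DISPENSE, change = 75 - 65 = 10¢

Answer: DISPENSED after coin 3, change 10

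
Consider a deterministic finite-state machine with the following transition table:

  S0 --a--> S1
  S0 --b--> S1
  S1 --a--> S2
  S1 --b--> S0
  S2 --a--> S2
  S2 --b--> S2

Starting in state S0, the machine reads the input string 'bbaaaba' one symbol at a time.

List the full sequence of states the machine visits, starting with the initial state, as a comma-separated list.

Answer: S0, S1, S0, S1, S2, S2, S2, S2

Derivation:
Start: S0
  read 'b': S0 --b--> S1
  read 'b': S1 --b--> S0
  read 'a': S0 --a--> S1
  read 'a': S1 --a--> S2
  read 'a': S2 --a--> S2
  read 'b': S2 --b--> S2
  read 'a': S2 --a--> S2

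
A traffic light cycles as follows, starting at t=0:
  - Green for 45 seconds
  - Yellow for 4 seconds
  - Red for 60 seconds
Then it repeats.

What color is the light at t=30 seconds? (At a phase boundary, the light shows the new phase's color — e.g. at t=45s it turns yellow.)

Answer: green

Derivation:
Cycle length = 45 + 4 + 60 = 109s
t = 30, phase_t = 30 mod 109 = 30
30 < 45 (green end) → GREEN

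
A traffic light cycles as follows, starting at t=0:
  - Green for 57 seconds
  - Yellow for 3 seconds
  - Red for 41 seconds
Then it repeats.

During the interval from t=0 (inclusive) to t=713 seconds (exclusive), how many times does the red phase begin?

Answer: 7

Derivation:
Cycle = 57+3+41 = 101s
red phase starts at t = k*101 + 60 for k=0,1,2,...
Need k*101+60 < 713 → k < 6.465
k ∈ {0, ..., 6} → 7 starts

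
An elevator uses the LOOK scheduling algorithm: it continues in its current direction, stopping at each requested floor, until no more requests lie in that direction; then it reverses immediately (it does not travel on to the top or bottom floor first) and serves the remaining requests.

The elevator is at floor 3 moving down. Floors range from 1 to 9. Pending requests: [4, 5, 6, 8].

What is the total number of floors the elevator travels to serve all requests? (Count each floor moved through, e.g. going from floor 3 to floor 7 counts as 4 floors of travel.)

Answer: 5

Derivation:
Start at floor 3 moving down, LOOK stop order: [4, 5, 6, 8]
  3 → 4: |4-3| = 1, total = 1
  4 → 5: |5-4| = 1, total = 2
  5 → 6: |6-5| = 1, total = 3
  6 → 8: |8-6| = 2, total = 5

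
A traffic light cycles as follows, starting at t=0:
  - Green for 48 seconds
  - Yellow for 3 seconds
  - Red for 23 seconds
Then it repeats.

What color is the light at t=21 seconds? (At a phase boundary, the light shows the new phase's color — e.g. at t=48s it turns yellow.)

Answer: green

Derivation:
Cycle length = 48 + 3 + 23 = 74s
t = 21, phase_t = 21 mod 74 = 21
21 < 48 (green end) → GREEN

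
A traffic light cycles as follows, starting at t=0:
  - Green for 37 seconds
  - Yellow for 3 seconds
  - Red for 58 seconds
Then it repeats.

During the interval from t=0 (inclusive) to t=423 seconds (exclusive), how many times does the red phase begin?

Cycle = 37+3+58 = 98s
red phase starts at t = k*98 + 40 for k=0,1,2,...
Need k*98+40 < 423 → k < 3.908
k ∈ {0, ..., 3} → 4 starts

Answer: 4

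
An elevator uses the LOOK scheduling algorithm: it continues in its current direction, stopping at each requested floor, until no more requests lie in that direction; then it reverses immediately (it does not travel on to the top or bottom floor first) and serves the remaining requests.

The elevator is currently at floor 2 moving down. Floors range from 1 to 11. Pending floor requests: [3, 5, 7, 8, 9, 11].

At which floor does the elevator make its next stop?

Current floor: 2, direction: down
Requests above: [3, 5, 7, 8, 9, 11]
Requests below: []
Moving down but no requests below → reverse; nearest above is min([3, 5, 7, 8, 9, 11]) = 3

Answer: 3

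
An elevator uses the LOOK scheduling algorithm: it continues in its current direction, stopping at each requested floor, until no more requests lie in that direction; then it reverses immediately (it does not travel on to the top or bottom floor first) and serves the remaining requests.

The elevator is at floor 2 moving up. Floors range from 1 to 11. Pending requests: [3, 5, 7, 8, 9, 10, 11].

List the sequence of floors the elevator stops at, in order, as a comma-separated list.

Answer: 3, 5, 7, 8, 9, 10, 11

Derivation:
Current: 2, moving UP
Serve above first (ascending): [3, 5, 7, 8, 9, 10, 11]
Then reverse, serve below (descending): []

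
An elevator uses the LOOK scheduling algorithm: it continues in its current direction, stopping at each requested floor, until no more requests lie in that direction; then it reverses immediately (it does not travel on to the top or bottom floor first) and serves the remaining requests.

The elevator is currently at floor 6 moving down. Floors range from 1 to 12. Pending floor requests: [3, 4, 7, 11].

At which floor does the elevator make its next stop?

Current floor: 6, direction: down
Requests above: [7, 11]
Requests below: [3, 4]
Moving down and requests lie below → nearest below is max([3, 4]) = 4

Answer: 4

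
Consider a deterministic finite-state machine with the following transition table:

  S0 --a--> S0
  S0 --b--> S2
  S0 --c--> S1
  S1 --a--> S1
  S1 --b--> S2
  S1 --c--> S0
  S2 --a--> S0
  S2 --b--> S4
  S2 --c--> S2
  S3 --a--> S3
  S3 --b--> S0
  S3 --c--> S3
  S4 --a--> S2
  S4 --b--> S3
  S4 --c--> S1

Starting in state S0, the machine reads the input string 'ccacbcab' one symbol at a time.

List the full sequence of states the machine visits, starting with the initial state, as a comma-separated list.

Start: S0
  read 'c': S0 --c--> S1
  read 'c': S1 --c--> S0
  read 'a': S0 --a--> S0
  read 'c': S0 --c--> S1
  read 'b': S1 --b--> S2
  read 'c': S2 --c--> S2
  read 'a': S2 --a--> S0
  read 'b': S0 --b--> S2

Answer: S0, S1, S0, S0, S1, S2, S2, S0, S2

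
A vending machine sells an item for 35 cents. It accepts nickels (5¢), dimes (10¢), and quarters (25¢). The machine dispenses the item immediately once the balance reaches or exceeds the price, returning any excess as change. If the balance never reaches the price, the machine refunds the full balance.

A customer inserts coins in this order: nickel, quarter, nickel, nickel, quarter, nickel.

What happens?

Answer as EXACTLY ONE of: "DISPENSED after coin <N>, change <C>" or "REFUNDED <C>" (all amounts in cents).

Answer: DISPENSED after coin 3, change 0

Derivation:
Price: 35¢
Coin 1 (nickel, 5¢): balance = 5¢
Coin 2 (quarter, 25¢): balance = 30¢
Coin 3 (nickel, 5¢): balance = 35¢
  → balance >= price → DISPENSE, change = 35 - 35 = 0¢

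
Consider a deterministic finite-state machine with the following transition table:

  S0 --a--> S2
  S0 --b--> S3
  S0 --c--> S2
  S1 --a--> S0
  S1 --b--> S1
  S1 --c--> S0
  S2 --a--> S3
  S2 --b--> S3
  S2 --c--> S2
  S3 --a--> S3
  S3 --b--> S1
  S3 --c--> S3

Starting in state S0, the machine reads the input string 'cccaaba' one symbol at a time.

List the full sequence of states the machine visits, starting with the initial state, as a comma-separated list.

Answer: S0, S2, S2, S2, S3, S3, S1, S0

Derivation:
Start: S0
  read 'c': S0 --c--> S2
  read 'c': S2 --c--> S2
  read 'c': S2 --c--> S2
  read 'a': S2 --a--> S3
  read 'a': S3 --a--> S3
  read 'b': S3 --b--> S1
  read 'a': S1 --a--> S0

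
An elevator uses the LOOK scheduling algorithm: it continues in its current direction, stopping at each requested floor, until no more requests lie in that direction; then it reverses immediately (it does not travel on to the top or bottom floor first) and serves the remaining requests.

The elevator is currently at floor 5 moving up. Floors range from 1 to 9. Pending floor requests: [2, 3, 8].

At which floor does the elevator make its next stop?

Current floor: 5, direction: up
Requests above: [8]
Requests below: [2, 3]
Moving up and requests lie above → nearest above is min([8]) = 8

Answer: 8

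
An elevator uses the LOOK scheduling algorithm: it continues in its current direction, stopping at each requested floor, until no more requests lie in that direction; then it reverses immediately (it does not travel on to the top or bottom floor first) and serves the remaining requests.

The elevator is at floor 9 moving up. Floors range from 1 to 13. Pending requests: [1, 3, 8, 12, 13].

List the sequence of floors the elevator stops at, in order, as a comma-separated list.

Answer: 12, 13, 8, 3, 1

Derivation:
Current: 9, moving UP
Serve above first (ascending): [12, 13]
Then reverse, serve below (descending): [8, 3, 1]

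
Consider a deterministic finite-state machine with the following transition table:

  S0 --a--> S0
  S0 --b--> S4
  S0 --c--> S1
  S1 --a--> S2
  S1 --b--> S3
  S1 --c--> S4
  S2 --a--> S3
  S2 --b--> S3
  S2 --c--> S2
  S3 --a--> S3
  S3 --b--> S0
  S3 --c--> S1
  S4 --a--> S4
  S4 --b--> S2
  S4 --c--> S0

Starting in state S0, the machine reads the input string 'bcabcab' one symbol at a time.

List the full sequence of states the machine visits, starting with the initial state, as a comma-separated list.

Answer: S0, S4, S0, S0, S4, S0, S0, S4

Derivation:
Start: S0
  read 'b': S0 --b--> S4
  read 'c': S4 --c--> S0
  read 'a': S0 --a--> S0
  read 'b': S0 --b--> S4
  read 'c': S4 --c--> S0
  read 'a': S0 --a--> S0
  read 'b': S0 --b--> S4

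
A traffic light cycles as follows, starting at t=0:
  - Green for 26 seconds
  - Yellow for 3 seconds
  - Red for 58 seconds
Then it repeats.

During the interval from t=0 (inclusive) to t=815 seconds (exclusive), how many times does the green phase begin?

Answer: 10

Derivation:
Cycle = 26+3+58 = 87s
green phase starts at t = k*87 + 0 for k=0,1,2,...
Need k*87+0 < 815 → k < 9.368
k ∈ {0, ..., 9} → 10 starts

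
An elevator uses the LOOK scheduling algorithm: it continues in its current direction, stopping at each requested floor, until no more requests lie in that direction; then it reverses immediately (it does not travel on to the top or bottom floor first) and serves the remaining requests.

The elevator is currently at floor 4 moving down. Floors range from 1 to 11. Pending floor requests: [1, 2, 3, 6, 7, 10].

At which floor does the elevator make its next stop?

Current floor: 4, direction: down
Requests above: [6, 7, 10]
Requests below: [1, 2, 3]
Moving down and requests lie below → nearest below is max([1, 2, 3]) = 3

Answer: 3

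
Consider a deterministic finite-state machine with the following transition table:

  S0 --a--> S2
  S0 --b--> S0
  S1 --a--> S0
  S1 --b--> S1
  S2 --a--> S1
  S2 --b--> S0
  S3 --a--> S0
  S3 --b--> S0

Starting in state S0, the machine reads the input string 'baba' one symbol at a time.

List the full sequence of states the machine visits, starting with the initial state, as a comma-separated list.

Answer: S0, S0, S2, S0, S2

Derivation:
Start: S0
  read 'b': S0 --b--> S0
  read 'a': S0 --a--> S2
  read 'b': S2 --b--> S0
  read 'a': S0 --a--> S2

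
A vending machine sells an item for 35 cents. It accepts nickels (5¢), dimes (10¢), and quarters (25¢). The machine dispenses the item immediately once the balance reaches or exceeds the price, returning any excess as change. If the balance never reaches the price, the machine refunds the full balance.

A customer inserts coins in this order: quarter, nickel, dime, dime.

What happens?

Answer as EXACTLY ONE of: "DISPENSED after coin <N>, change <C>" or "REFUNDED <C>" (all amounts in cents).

Answer: DISPENSED after coin 3, change 5

Derivation:
Price: 35¢
Coin 1 (quarter, 25¢): balance = 25¢
Coin 2 (nickel, 5¢): balance = 30¢
Coin 3 (dime, 10¢): balance = 40¢
  → balance >= price → DISPENSE, change = 40 - 35 = 5¢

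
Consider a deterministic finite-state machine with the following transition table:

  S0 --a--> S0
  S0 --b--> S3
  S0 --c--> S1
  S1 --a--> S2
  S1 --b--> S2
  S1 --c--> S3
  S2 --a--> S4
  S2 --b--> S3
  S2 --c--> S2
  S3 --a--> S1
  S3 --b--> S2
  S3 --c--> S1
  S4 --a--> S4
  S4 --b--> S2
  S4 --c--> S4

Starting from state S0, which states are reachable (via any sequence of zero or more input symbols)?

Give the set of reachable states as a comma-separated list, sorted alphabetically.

Answer: S0, S1, S2, S3, S4

Derivation:
BFS from S0:
  visit S0: S0--a-->S0 (seen), S0--b-->S3 (new), S0--c-->S1 (new)
  visit S3: S3--a-->S1 (seen), S3--b-->S2 (new), S3--c-->S1 (seen)
  visit S1: S1--a-->S2 (seen), S1--b-->S2 (seen), S1--c-->S3 (seen)
  visit S2: S2--a-->S4 (new), S2--b-->S3 (seen), S2--c-->S2 (seen)
  visit S4: S4--a-->S4 (seen), S4--b-->S2 (seen), S4--c-->S4 (seen)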